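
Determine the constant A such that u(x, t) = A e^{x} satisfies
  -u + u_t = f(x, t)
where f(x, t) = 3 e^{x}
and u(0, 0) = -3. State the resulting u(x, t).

Substitute the ansatz u = A e^{x} into the left-hand side.
Derivatives of the ansatz:
  u_t = 0
Term by term:
  -u = - A e^{x}
  u_t = 0
So the left-hand side equals
  - A e^{x}
This must equal f(x, t) = 3 e^{x} identically.
Matching coefficients of the independent functions:
  [e^{x}]:  - A = 3
Solving: A = -3.
Check against the point condition:
  u(0, 0) = -3  ⟹  A = -3  ✓
Hence u(x, t) = - 3 e^{x}.

Answer: u(x, t) = - 3 e^{x}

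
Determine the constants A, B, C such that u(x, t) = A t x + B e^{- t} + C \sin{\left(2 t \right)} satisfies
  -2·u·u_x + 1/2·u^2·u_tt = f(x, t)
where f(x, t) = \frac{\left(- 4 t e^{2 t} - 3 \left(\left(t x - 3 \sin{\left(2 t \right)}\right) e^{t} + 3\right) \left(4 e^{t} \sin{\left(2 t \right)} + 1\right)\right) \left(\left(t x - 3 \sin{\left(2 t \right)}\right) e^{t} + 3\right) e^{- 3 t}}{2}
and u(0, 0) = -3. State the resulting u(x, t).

Answer: u(x, t) = - t x + 3 \sin{\left(2 t \right)} - 3 e^{- t}

Derivation:
Substitute the ansatz u = A t x + B e^{- t} + C \sin{\left(2 t \right)} into the left-hand side.
Derivatives of the ansatz:
  u_x = A t
  u_tt = B e^{- t} - 4 C \sin{\left(2 t \right)}
Term by term:
  -2·u·u_x = - 2 A^{2} t^{2} x - 2 A B t e^{- t} - 2 A C t \sin{\left(2 t \right)}
  1/2·u^2·u_tt = \frac{A^{2} B t^{2} x^{2} e^{- t}}{2} - 2 A^{2} C t^{2} x^{2} \sin{\left(2 t \right)} + A B^{2} t x e^{- 2 t} - 3 A B C t x e^{- t} \sin{\left(2 t \right)} - 4 A C^{2} t x \sin^{2}{\left(2 t \right)} + \frac{B^{3} e^{- 3 t}}{2} - B^{2} C e^{- 2 t} \sin{\left(2 t \right)} - \frac{7 B C^{2} e^{- t} \sin^{2}{\left(2 t \right)}}{2} - 2 C^{3} \sin^{3}{\left(2 t \right)}
So the left-hand side equals
  \frac{A^{2} B t^{2} x^{2} e^{- t}}{2} - 2 A^{2} C t^{2} x^{2} \sin{\left(2 t \right)} - 2 A^{2} t^{2} x + A B^{2} t x e^{- 2 t} - 3 A B C t x e^{- t} \sin{\left(2 t \right)} - 2 A B t e^{- t} - 4 A C^{2} t x \sin^{2}{\left(2 t \right)} - 2 A C t \sin{\left(2 t \right)} + \frac{B^{3} e^{- 3 t}}{2} - B^{2} C e^{- 2 t} \sin{\left(2 t \right)} - \frac{7 B C^{2} e^{- t} \sin^{2}{\left(2 t \right)}}{2} - 2 C^{3} \sin^{3}{\left(2 t \right)}
This must equal f(x, t) identically; expanded, f = - 6 t^{2} x^{2} \sin{\left(2 t \right)} - \frac{3 t^{2} x^{2} e^{- t}}{2} - 2 t^{2} x + 36 t x \sin^{2}{\left(2 t \right)} - 27 t x e^{- t} \sin{\left(2 t \right)} - 9 t x e^{- 2 t} + 6 t \sin{\left(2 t \right)} - 6 t e^{- t} - 54 \sin^{3}{\left(2 t \right)} + \frac{189 e^{- t} \sin^{2}{\left(2 t \right)}}{2} - 27 e^{- 2 t} \sin{\left(2 t \right)} - \frac{27 e^{- 3 t}}{2}.
Matching coefficients of the independent functions:
  [t e^{- t}]:  - 2 A B = -6
  [t \sin{\left(2 t \right)}]:  - 2 A C = 6
  [t^{2} x]:  - 2 A^{2} = -2
  [e^{- 2 t} \sin{\left(2 t \right)}]:  - B^{2} C = -27
  [e^{- t} \sin^{2}{\left(2 t \right)}]:  - \frac{7 B C^{2}}{2} = \frac{189}{2}
  [t x e^{- 2 t}]:  A B^{2} = -9
  [t x \sin^{2}{\left(2 t \right)}]:  - 4 A C^{2} = 36
  [t^{2} x^{2} e^{- t}]:  \frac{A^{2} B}{2} = - \frac{3}{2}
  [t^{2} x^{2} \sin{\left(2 t \right)}]:  - 2 A^{2} C = -6
  [t x e^{- t} \sin{\left(2 t \right)}]:  - 3 A B C = -27
  [e^{- 3 t}]:  \frac{B^{3}}{2} = - \frac{27}{2}
  [\sin^{3}{\left(2 t \right)}]:  - 2 C^{3} = -54
Solving: A = -1, B = -3, C = 3.
Check against the point condition:
  u(0, 0) = -3  ⟹  B = -3  ✓
Hence u(x, t) = - t x + 3 \sin{\left(2 t \right)} - 3 e^{- t}.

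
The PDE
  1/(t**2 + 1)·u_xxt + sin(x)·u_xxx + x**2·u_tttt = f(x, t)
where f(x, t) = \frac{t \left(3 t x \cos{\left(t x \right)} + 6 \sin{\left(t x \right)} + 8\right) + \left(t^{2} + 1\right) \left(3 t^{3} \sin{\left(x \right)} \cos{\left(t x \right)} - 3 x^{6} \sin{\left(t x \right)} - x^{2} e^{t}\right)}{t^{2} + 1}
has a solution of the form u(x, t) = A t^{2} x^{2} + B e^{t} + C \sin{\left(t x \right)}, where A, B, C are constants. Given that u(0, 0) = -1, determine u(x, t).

Substitute the ansatz u = A t^{2} x^{2} + B e^{t} + C \sin{\left(t x \right)} into the left-hand side.
Derivatives of the ansatz:
  u_xxt = 4 A t - C t^{2} x \cos{\left(t x \right)} - 2 C t \sin{\left(t x \right)}
  u_xxx = - C t^{3} \cos{\left(t x \right)}
  u_tttt = B e^{t} + C x^{4} \sin{\left(t x \right)}
Term by term:
  1/(t**2 + 1)·u_xxt = \frac{4 A t}{t^{2} + 1} - \frac{C t^{2} x \cos{\left(t x \right)}}{t^{2} + 1} - \frac{2 C t \sin{\left(t x \right)}}{t^{2} + 1}
  sin(x)·u_xxx = - C t^{3} \sin{\left(x \right)} \cos{\left(t x \right)}
  x**2·u_tttt = B x^{2} e^{t} + C x^{6} \sin{\left(t x \right)}
So the left-hand side equals
  \frac{4 A t}{t^{2} + 1} + B x^{2} e^{t} - C t^{3} \sin{\left(x \right)} \cos{\left(t x \right)} - \frac{C t^{2} x \cos{\left(t x \right)}}{t^{2} + 1} - \frac{2 C t \sin{\left(t x \right)}}{t^{2} + 1} + C x^{6} \sin{\left(t x \right)}
This must equal f(x, t) identically; expanded, f = 3 t^{3} \sin{\left(x \right)} \cos{\left(t x \right)} + \frac{3 t^{2} x \cos{\left(t x \right)}}{t^{2} + 1} + \frac{6 t \sin{\left(t x \right)}}{t^{2} + 1} + \frac{8 t}{t^{2} + 1} - 3 x^{6} \sin{\left(t x \right)} - x^{2} e^{t}.
Matching coefficients of the independent functions:
  [\frac{t}{t^{2} + 1}]:  4 A = 8
  [x^{2} e^{t}]:  B = -1
  [x^{6} \sin{\left(t x \right)}]:  C = -3
  [\frac{t \sin{\left(t x \right)}}{t^{2} + 1}]:  - 2 C = 6
  [t^{3} \sin{\left(x \right)} \cos{\left(t x \right)}, \frac{t^{2} x \cos{\left(t x \right)}}{t^{2} + 1}]:  - C = 3
Solving: A = 2, B = -1, C = -3.
Check against the point condition:
  u(0, 0) = -1  ⟹  B = -1  ✓
Hence u(x, t) = 2 t^{2} x^{2} - e^{t} - 3 \sin{\left(t x \right)}.

Answer: u(x, t) = 2 t^{2} x^{2} - e^{t} - 3 \sin{\left(t x \right)}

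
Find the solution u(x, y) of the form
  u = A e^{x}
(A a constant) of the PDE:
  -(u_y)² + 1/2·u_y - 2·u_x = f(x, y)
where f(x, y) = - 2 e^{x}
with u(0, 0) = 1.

Substitute the ansatz u = A e^{x} into the left-hand side.
Derivatives of the ansatz:
  u_y = 0
  u_x = A e^{x}
Term by term:
  -(u_y)² = 0
  1/2·u_y = 0
  -2·u_x = - 2 A e^{x}
So the left-hand side equals
  - 2 A e^{x}
This must equal f(x, y) = - 2 e^{x} identically.
Matching coefficients of the independent functions:
  [e^{x}]:  - 2 A = -2
Solving: A = 1.
Check against the point condition:
  u(0, 0) = 1  ⟹  A = 1  ✓
Hence u(x, y) = e^{x}.

Answer: u(x, y) = e^{x}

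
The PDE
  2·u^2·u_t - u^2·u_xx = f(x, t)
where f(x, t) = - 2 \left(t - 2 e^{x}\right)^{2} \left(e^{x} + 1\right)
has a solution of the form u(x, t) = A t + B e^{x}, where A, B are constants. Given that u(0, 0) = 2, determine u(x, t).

Substitute the ansatz u = A t + B e^{x} into the left-hand side.
Derivatives of the ansatz:
  u_t = A
  u_xx = B e^{x}
Term by term:
  2·u^2·u_t = 2 A^{3} t^{2} + 4 A^{2} B t e^{x} + 2 A B^{2} e^{2 x}
  -u^2·u_xx = - A^{2} B t^{2} e^{x} - 2 A B^{2} t e^{2 x} - B^{3} e^{3 x}
So the left-hand side equals
  2 A^{3} t^{2} - A^{2} B t^{2} e^{x} + 4 A^{2} B t e^{x} - 2 A B^{2} t e^{2 x} + 2 A B^{2} e^{2 x} - B^{3} e^{3 x}
This must equal f(x, t) identically; expanded, f = - 2 t^{2} e^{x} - 2 t^{2} + 8 t e^{2 x} + 8 t e^{x} - 8 e^{3 x} - 8 e^{2 x}.
Matching coefficients of the independent functions:
  [t^{2}]:  2 A^{3} = -2
  [t e^{x}]:  4 A^{2} B = 8
  [t e^{2 x}]:  - 2 A B^{2} = 8
  [t^{2} e^{x}]:  - A^{2} B = -2
  [e^{2 x}]:  2 A B^{2} = -8
  [e^{3 x}]:  - B^{3} = -8
Solving: A = -1, B = 2.
Check against the point condition:
  u(0, 0) = 2  ⟹  B = 2  ✓
Hence u(x, t) = - t + 2 e^{x}.

Answer: u(x, t) = - t + 2 e^{x}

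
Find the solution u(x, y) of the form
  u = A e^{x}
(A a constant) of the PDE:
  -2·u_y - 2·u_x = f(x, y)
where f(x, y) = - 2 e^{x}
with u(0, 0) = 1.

Substitute the ansatz u = A e^{x} into the left-hand side.
Derivatives of the ansatz:
  u_y = 0
  u_x = A e^{x}
Term by term:
  -2·u_y = 0
  -2·u_x = - 2 A e^{x}
So the left-hand side equals
  - 2 A e^{x}
This must equal f(x, y) = - 2 e^{x} identically.
Matching coefficients of the independent functions:
  [e^{x}]:  - 2 A = -2
Solving: A = 1.
Check against the point condition:
  u(0, 0) = 1  ⟹  A = 1  ✓
Hence u(x, y) = e^{x}.

Answer: u(x, y) = e^{x}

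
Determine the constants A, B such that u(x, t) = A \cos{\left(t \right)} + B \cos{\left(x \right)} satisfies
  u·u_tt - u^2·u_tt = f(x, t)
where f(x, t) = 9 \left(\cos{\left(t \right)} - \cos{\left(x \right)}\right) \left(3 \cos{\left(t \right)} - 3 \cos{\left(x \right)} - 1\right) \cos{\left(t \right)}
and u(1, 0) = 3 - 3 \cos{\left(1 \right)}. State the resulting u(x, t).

Substitute the ansatz u = A \cos{\left(t \right)} + B \cos{\left(x \right)} into the left-hand side.
Derivatives of the ansatz:
  u_tt = - A \cos{\left(t \right)}
Term by term:
  u·u_tt = - A^{2} \cos^{2}{\left(t \right)} - A B \cos{\left(t \right)} \cos{\left(x \right)}
  -u^2·u_tt = A^{3} \cos^{3}{\left(t \right)} + 2 A^{2} B \cos^{2}{\left(t \right)} \cos{\left(x \right)} + A B^{2} \cos{\left(t \right)} \cos^{2}{\left(x \right)}
So the left-hand side equals
  A^{3} \cos^{3}{\left(t \right)} + 2 A^{2} B \cos^{2}{\left(t \right)} \cos{\left(x \right)} - A^{2} \cos^{2}{\left(t \right)} + A B^{2} \cos{\left(t \right)} \cos^{2}{\left(x \right)} - A B \cos{\left(t \right)} \cos{\left(x \right)}
This must equal f(x, t) identically; expanded, f = 27 \cos^{3}{\left(t \right)} - 54 \cos^{2}{\left(t \right)} \cos{\left(x \right)} - 9 \cos^{2}{\left(t \right)} + 27 \cos{\left(t \right)} \cos^{2}{\left(x \right)} + 9 \cos{\left(t \right)} \cos{\left(x \right)}.
Matching coefficients of the independent functions:
  [\cos{\left(t \right)} \cos{\left(x \right)}]:  - A B = 9
  [\cos{\left(t \right)} \cos^{2}{\left(x \right)}]:  A B^{2} = 27
  [\cos^{2}{\left(t \right)} \cos{\left(x \right)}]:  2 A^{2} B = -54
  [\cos^{2}{\left(t \right)}]:  - A^{2} = -9
  [\cos^{3}{\left(t \right)}]:  A^{3} = 27
Solving: A = 3, B = -3.
Check against the point condition:
  u(1, 0) = 3 - 3 \cos{\left(1 \right)}  ⟹  A + B \cos{\left(1 \right)} = 3 - 3 \cos{\left(1 \right)}  ✓
Hence u(x, t) = 3 \cos{\left(t \right)} - 3 \cos{\left(x \right)}.

Answer: u(x, t) = 3 \cos{\left(t \right)} - 3 \cos{\left(x \right)}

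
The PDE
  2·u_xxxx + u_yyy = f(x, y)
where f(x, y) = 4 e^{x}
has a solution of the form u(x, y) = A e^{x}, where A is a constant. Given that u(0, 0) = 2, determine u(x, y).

Substitute the ansatz u = A e^{x} into the left-hand side.
Derivatives of the ansatz:
  u_xxxx = A e^{x}
  u_yyy = 0
Term by term:
  2·u_xxxx = 2 A e^{x}
  u_yyy = 0
So the left-hand side equals
  2 A e^{x}
This must equal f(x, y) = 4 e^{x} identically.
Matching coefficients of the independent functions:
  [e^{x}]:  2 A = 4
Solving: A = 2.
Check against the point condition:
  u(0, 0) = 2  ⟹  A = 2  ✓
Hence u(x, y) = 2 e^{x}.

Answer: u(x, y) = 2 e^{x}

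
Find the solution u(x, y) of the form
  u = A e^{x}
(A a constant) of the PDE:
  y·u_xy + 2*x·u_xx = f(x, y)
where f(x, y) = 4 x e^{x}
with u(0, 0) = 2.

Substitute the ansatz u = A e^{x} into the left-hand side.
Derivatives of the ansatz:
  u_xy = 0
  u_xx = A e^{x}
Term by term:
  y·u_xy = 0
  2*x·u_xx = 2 A x e^{x}
So the left-hand side equals
  2 A x e^{x}
This must equal f(x, y) = 4 x e^{x} identically.
Matching coefficients of the independent functions:
  [x e^{x}]:  2 A = 4
Solving: A = 2.
Check against the point condition:
  u(0, 0) = 2  ⟹  A = 2  ✓
Hence u(x, y) = 2 e^{x}.

Answer: u(x, y) = 2 e^{x}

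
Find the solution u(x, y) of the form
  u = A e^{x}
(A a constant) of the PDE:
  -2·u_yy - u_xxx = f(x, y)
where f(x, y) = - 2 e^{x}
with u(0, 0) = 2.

Answer: u(x, y) = 2 e^{x}

Derivation:
Substitute the ansatz u = A e^{x} into the left-hand side.
Derivatives of the ansatz:
  u_yy = 0
  u_xxx = A e^{x}
Term by term:
  -2·u_yy = 0
  -u_xxx = - A e^{x}
So the left-hand side equals
  - A e^{x}
This must equal f(x, y) = - 2 e^{x} identically.
Matching coefficients of the independent functions:
  [e^{x}]:  - A = -2
Solving: A = 2.
Check against the point condition:
  u(0, 0) = 2  ⟹  A = 2  ✓
Hence u(x, y) = 2 e^{x}.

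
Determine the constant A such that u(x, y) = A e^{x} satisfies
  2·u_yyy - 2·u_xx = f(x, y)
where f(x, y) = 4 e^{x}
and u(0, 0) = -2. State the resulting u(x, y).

Substitute the ansatz u = A e^{x} into the left-hand side.
Derivatives of the ansatz:
  u_yyy = 0
  u_xx = A e^{x}
Term by term:
  2·u_yyy = 0
  -2·u_xx = - 2 A e^{x}
So the left-hand side equals
  - 2 A e^{x}
This must equal f(x, y) = 4 e^{x} identically.
Matching coefficients of the independent functions:
  [e^{x}]:  - 2 A = 4
Solving: A = -2.
Check against the point condition:
  u(0, 0) = -2  ⟹  A = -2  ✓
Hence u(x, y) = - 2 e^{x}.

Answer: u(x, y) = - 2 e^{x}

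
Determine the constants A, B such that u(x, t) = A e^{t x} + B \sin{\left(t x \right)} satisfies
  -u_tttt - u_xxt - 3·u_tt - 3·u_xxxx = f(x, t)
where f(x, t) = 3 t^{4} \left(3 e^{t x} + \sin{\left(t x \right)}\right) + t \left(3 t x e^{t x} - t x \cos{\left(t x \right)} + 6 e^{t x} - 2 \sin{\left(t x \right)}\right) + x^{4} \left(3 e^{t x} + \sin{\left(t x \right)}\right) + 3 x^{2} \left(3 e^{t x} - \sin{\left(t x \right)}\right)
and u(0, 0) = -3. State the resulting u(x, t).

Answer: u(x, t) = - 3 e^{t x} - \sin{\left(t x \right)}

Derivation:
Substitute the ansatz u = A e^{t x} + B \sin{\left(t x \right)} into the left-hand side.
Derivatives of the ansatz:
  u_tttt = A x^{4} e^{t x} + B x^{4} \sin{\left(t x \right)}
  u_xxt = A t^{2} x e^{t x} + 2 A t e^{t x} - B t^{2} x \cos{\left(t x \right)} - 2 B t \sin{\left(t x \right)}
  u_tt = A x^{2} e^{t x} - B x^{2} \sin{\left(t x \right)}
  u_xxxx = A t^{4} e^{t x} + B t^{4} \sin{\left(t x \right)}
Term by term:
  -u_tttt = - A x^{4} e^{t x} - B x^{4} \sin{\left(t x \right)}
  -u_xxt = - A t^{2} x e^{t x} - 2 A t e^{t x} + B t^{2} x \cos{\left(t x \right)} + 2 B t \sin{\left(t x \right)}
  -3·u_tt = - 3 A x^{2} e^{t x} + 3 B x^{2} \sin{\left(t x \right)}
  -3·u_xxxx = - 3 A t^{4} e^{t x} - 3 B t^{4} \sin{\left(t x \right)}
So the left-hand side equals
  - 3 A t^{4} e^{t x} - A t^{2} x e^{t x} - 2 A t e^{t x} - A x^{4} e^{t x} - 3 A x^{2} e^{t x} - 3 B t^{4} \sin{\left(t x \right)} + B t^{2} x \cos{\left(t x \right)} + 2 B t \sin{\left(t x \right)} - B x^{4} \sin{\left(t x \right)} + 3 B x^{2} \sin{\left(t x \right)}
This must equal f(x, t) identically; expanded, f = 9 t^{4} e^{t x} + 3 t^{4} \sin{\left(t x \right)} + 3 t^{2} x e^{t x} - t^{2} x \cos{\left(t x \right)} + 6 t e^{t x} - 2 t \sin{\left(t x \right)} + 3 x^{4} e^{t x} + x^{4} \sin{\left(t x \right)} + 9 x^{2} e^{t x} - 3 x^{2} \sin{\left(t x \right)}.
Matching coefficients of the independent functions:
  [t e^{t x}]:  - 2 A = 6
  [t \sin{\left(t x \right)}]:  2 B = -2
  [t^{4} e^{t x}, x^{2} e^{t x}]:  - 3 A = 9
  [t^{4} \sin{\left(t x \right)}]:  - 3 B = 3
  [x^{2} \sin{\left(t x \right)}]:  3 B = -3
  [x^{4} e^{t x}, t^{2} x e^{t x}]:  - A = 3
  [x^{4} \sin{\left(t x \right)}]:  - B = 1
  [t^{2} x \cos{\left(t x \right)}]:  B = -1
Solving: A = -3, B = -1.
Check against the point condition:
  u(0, 0) = -3  ⟹  A = -3  ✓
Hence u(x, t) = - 3 e^{t x} - \sin{\left(t x \right)}.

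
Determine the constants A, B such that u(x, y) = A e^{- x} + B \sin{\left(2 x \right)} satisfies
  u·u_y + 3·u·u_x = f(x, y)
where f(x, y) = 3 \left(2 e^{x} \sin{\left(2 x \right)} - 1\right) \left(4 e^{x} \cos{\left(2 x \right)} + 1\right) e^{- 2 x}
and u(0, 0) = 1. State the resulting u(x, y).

Substitute the ansatz u = A e^{- x} + B \sin{\left(2 x \right)} into the left-hand side.
Derivatives of the ansatz:
  u_y = 0
  u_x = - A e^{- x} + 2 B \cos{\left(2 x \right)}
Term by term:
  u·u_y = 0
  3·u·u_x = - 3 A^{2} e^{- 2 x} - 3 A B e^{- x} \sin{\left(2 x \right)} + 6 A B e^{- x} \cos{\left(2 x \right)} + 6 B^{2} \sin{\left(2 x \right)} \cos{\left(2 x \right)}
So the left-hand side equals
  - 3 A^{2} e^{- 2 x} - 3 A B e^{- x} \sin{\left(2 x \right)} + 6 A B e^{- x} \cos{\left(2 x \right)} + 6 B^{2} \sin{\left(2 x \right)} \cos{\left(2 x \right)}
This must equal f(x, y) identically; expanded, f = 24 \sin{\left(2 x \right)} \cos{\left(2 x \right)} + 6 e^{- x} \sin{\left(2 x \right)} - 12 e^{- x} \cos{\left(2 x \right)} - 3 e^{- 2 x}.
Matching coefficients of the independent functions:
  [e^{- x} \sin{\left(2 x \right)}]:  - 3 A B = 6
  [e^{- x} \cos{\left(2 x \right)}]:  6 A B = -12
  [\sin{\left(2 x \right)} \cos{\left(2 x \right)}]:  6 B^{2} = 24
  [e^{- 2 x}]:  - 3 A^{2} = -3
These equations allow (A, B) = (-1, 2) or (1, -2).
Impose the point condition(s):
  u(0, 0) = 1  ⟹  A = 1
Only A = 1, B = -2 satisfies everything.
Hence u(x, y) = - 2 \sin{\left(2 x \right)} + e^{- x}.

Answer: u(x, y) = - 2 \sin{\left(2 x \right)} + e^{- x}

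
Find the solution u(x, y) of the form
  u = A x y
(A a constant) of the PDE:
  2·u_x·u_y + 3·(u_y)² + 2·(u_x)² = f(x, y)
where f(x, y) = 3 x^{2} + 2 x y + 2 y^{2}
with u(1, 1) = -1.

Substitute the ansatz u = A x y into the left-hand side.
Derivatives of the ansatz:
  u_x = A y
  u_y = A x
Term by term:
  2·u_x·u_y = 2 A^{2} x y
  3·(u_y)² = 3 A^{2} x^{2}
  2·(u_x)² = 2 A^{2} y^{2}
So the left-hand side equals
  3 A^{2} x^{2} + 2 A^{2} x y + 2 A^{2} y^{2}
This must equal f(x, y) = 3 x^{2} + 2 x y + 2 y^{2} identically.
Matching coefficients of the independent functions:
  [x^{2}]:  3 A^{2} = 3
  [y^{2}, x y]:  2 A^{2} = 2
These equations allow (A) = (-1) or (1).
Impose the point condition(s):
  u(1, 1) = -1  ⟹  A = -1
Only A = -1 satisfies everything.
Hence u(x, y) = - x y.

Answer: u(x, y) = - x y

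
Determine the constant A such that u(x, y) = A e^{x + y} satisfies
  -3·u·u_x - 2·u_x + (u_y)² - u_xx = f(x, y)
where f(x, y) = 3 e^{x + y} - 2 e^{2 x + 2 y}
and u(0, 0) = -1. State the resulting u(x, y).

Substitute the ansatz u = A e^{x + y} into the left-hand side.
Derivatives of the ansatz:
  u_x = A e^{x} e^{y}
  u_y = A e^{x} e^{y}
  u_xx = A e^{x} e^{y}
Term by term:
  -3·u·u_x = - 3 A^{2} e^{2 x} e^{2 y}
  -2·u_x = - 2 A e^{x} e^{y}
  (u_y)² = A^{2} e^{2 x} e^{2 y}
  -u_xx = - A e^{x} e^{y}
So the left-hand side equals
  - 2 A^{2} e^{2 x} e^{2 y} - 3 A e^{x} e^{y}
This must equal f(x, y) identically; expanded, f = - 2 e^{2 x} e^{2 y} + 3 e^{x} e^{y}.
Matching coefficients of the independent functions:
  [e^{x} e^{y}]:  - 3 A = 3
  [e^{2 x} e^{2 y}]:  - 2 A^{2} = -2
Solving: A = -1.
Check against the point condition:
  u(0, 0) = -1  ⟹  A = -1  ✓
Hence u(x, y) = - e^{x + y}.

Answer: u(x, y) = - e^{x + y}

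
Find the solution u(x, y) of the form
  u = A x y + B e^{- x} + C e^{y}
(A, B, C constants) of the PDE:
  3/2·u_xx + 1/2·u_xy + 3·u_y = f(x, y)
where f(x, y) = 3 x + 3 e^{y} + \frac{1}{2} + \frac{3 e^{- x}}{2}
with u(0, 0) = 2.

Substitute the ansatz u = A x y + B e^{- x} + C e^{y} into the left-hand side.
Derivatives of the ansatz:
  u_xx = B e^{- x}
  u_xy = A
  u_y = A x + C e^{y}
Term by term:
  3/2·u_xx = \frac{3 B e^{- x}}{2}
  1/2·u_xy = \frac{A}{2}
  3·u_y = 3 A x + 3 C e^{y}
So the left-hand side equals
  3 A x + \frac{A}{2} + \frac{3 B e^{- x}}{2} + 3 C e^{y}
This must equal f(x, y) = 3 x + 3 e^{y} + \frac{1}{2} + \frac{3 e^{- x}}{2} identically.
Matching coefficients of the independent functions:
  [constant term]:  \frac{A}{2} = \frac{1}{2}
  [x]:  3 A = 3
  [e^{- x}]:  \frac{3 B}{2} = \frac{3}{2}
  [e^{y}]:  3 C = 3
Solving: A = 1, B = 1, C = 1.
Check against the point condition:
  u(0, 0) = 2  ⟹  B + C = 2  ✓
Hence u(x, y) = x y + e^{y} + e^{- x}.

Answer: u(x, y) = x y + e^{y} + e^{- x}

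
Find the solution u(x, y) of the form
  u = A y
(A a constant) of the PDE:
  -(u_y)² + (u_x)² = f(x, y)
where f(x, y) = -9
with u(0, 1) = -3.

Substitute the ansatz u = A y into the left-hand side.
Derivatives of the ansatz:
  u_y = A
  u_x = 0
Term by term:
  -(u_y)² = - A^{2}
  (u_x)² = 0
So the left-hand side equals
  - A^{2}
This must equal f(x, y) = -9 identically.
Matching coefficients of the independent functions:
  [constant term]:  - A^{2} = -9
These equations allow (A) = (-3) or (3).
Impose the point condition(s):
  u(0, 1) = -3  ⟹  A = -3
Only A = -3 satisfies everything.
Hence u(x, y) = - 3 y.

Answer: u(x, y) = - 3 y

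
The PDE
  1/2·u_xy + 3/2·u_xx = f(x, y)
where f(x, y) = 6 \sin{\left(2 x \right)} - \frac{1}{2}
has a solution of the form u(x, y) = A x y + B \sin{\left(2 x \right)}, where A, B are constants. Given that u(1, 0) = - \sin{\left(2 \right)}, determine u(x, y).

Answer: u(x, y) = - x y - \sin{\left(2 x \right)}

Derivation:
Substitute the ansatz u = A x y + B \sin{\left(2 x \right)} into the left-hand side.
Derivatives of the ansatz:
  u_xy = A
  u_xx = - 4 B \sin{\left(2 x \right)}
Term by term:
  1/2·u_xy = \frac{A}{2}
  3/2·u_xx = - 6 B \sin{\left(2 x \right)}
So the left-hand side equals
  \frac{A}{2} - 6 B \sin{\left(2 x \right)}
This must equal f(x, y) = 6 \sin{\left(2 x \right)} - \frac{1}{2} identically.
Matching coefficients of the independent functions:
  [constant term]:  \frac{A}{2} = - \frac{1}{2}
  [\sin{\left(2 x \right)}]:  - 6 B = 6
Solving: A = -1, B = -1.
Check against the point condition:
  u(1, 0) = - \sin{\left(2 \right)}  ⟹  B \sin{\left(2 \right)} = - \sin{\left(2 \right)}  ✓
Hence u(x, y) = - x y - \sin{\left(2 x \right)}.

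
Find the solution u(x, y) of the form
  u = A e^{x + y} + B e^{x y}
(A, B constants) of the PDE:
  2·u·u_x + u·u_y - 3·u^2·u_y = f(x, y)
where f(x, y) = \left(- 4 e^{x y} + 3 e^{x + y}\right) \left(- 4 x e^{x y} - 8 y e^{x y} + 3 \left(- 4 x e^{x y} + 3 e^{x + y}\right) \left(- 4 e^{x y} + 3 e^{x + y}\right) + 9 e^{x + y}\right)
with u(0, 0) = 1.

Substitute the ansatz u = A e^{x + y} + B e^{x y} into the left-hand side.
Derivatives of the ansatz:
  u_x = A e^{x} e^{y} + B y e^{x y}
  u_y = A e^{x} e^{y} + B x e^{x y}
Term by term:
  2·u·u_x = 2 A^{2} e^{2 x} e^{2 y} + 2 A B y e^{x} e^{y} e^{x y} + 2 A B e^{x} e^{y} e^{x y} + 2 B^{2} y e^{2 x y}
  u·u_y = A^{2} e^{2 x} e^{2 y} + A B x e^{x} e^{y} e^{x y} + A B e^{x} e^{y} e^{x y} + B^{2} x e^{2 x y}
  -3·u^2·u_y = - 3 A^{3} e^{3 x} e^{3 y} - 3 A^{2} B x e^{2 x} e^{2 y} e^{x y} - 6 A^{2} B e^{2 x} e^{2 y} e^{x y} - 6 A B^{2} x e^{x} e^{y} e^{2 x y} - 3 A B^{2} e^{x} e^{y} e^{2 x y} - 3 B^{3} x e^{3 x y}
So the left-hand side equals
  - 3 A^{3} e^{3 x} e^{3 y} - 3 A^{2} B x e^{2 x} e^{2 y} e^{x y} - 6 A^{2} B e^{2 x} e^{2 y} e^{x y} + 3 A^{2} e^{2 x} e^{2 y} - 6 A B^{2} x e^{x} e^{y} e^{2 x y} - 3 A B^{2} e^{x} e^{y} e^{2 x y} + A B x e^{x} e^{y} e^{x y} + 2 A B y e^{x} e^{y} e^{x y} + 3 A B e^{x} e^{y} e^{x y} - 3 B^{3} x e^{3 x y} + B^{2} x e^{2 x y} + 2 B^{2} y e^{2 x y}
This must equal f(x, y) identically; expanded, f = - 108 x e^{2 x} e^{2 y} e^{x y} + 288 x e^{x} e^{y} e^{2 x y} - 12 x e^{x} e^{y} e^{x y} - 192 x e^{3 x y} + 16 x e^{2 x y} - 24 y e^{x} e^{y} e^{x y} + 32 y e^{2 x y} + 81 e^{3 x} e^{3 y} - 216 e^{2 x} e^{2 y} e^{x y} + 27 e^{2 x} e^{2 y} + 144 e^{x} e^{y} e^{2 x y} - 36 e^{x} e^{y} e^{x y}.
Matching coefficients of the independent functions:
  [x e^{2 x y}]:  B^{2} = 16
  [x e^{3 x y}]:  - 3 B^{3} = -192
  [y e^{2 x y}]:  2 B^{2} = 32
  [e^{2 x} e^{2 y}]:  3 A^{2} = 27
  [e^{3 x} e^{3 y}]:  - 3 A^{3} = 81
  [e^{x} e^{y} e^{x y}]:  3 A B = -36
  [e^{x} e^{y} e^{2 x y}]:  - 3 A B^{2} = 144
  [e^{2 x} e^{2 y} e^{x y}]:  - 6 A^{2} B = -216
  [x e^{x} e^{y} e^{x y}]:  A B = -12
  [x e^{x} e^{y} e^{2 x y}]:  - 6 A B^{2} = 288
  [x e^{2 x} e^{2 y} e^{x y}]:  - 3 A^{2} B = -108
  [y e^{x} e^{y} e^{x y}]:  2 A B = -24
Solving: A = -3, B = 4.
Check against the point condition:
  u(0, 0) = 1  ⟹  A + B = 1  ✓
Hence u(x, y) = 4 e^{x y} - 3 e^{x + y}.

Answer: u(x, y) = 4 e^{x y} - 3 e^{x + y}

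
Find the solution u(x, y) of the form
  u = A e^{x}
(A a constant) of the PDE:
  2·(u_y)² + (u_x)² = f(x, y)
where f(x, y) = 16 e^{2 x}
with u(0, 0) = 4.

Substitute the ansatz u = A e^{x} into the left-hand side.
Derivatives of the ansatz:
  u_y = 0
  u_x = A e^{x}
Term by term:
  2·(u_y)² = 0
  (u_x)² = A^{2} e^{2 x}
So the left-hand side equals
  A^{2} e^{2 x}
This must equal f(x, y) = 16 e^{2 x} identically.
Matching coefficients of the independent functions:
  [e^{2 x}]:  A^{2} = 16
These equations allow (A) = (-4) or (4).
Impose the point condition(s):
  u(0, 0) = 4  ⟹  A = 4
Only A = 4 satisfies everything.
Hence u(x, y) = 4 e^{x}.

Answer: u(x, y) = 4 e^{x}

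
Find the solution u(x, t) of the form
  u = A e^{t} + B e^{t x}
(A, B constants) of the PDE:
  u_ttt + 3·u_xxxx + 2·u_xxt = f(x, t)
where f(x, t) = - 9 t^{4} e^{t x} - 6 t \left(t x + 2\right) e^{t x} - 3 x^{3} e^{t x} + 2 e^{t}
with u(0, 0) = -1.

Substitute the ansatz u = A e^{t} + B e^{t x} into the left-hand side.
Derivatives of the ansatz:
  u_ttt = A e^{t} + B x^{3} e^{t x}
  u_xxxx = B t^{4} e^{t x}
  u_xxt = B t^{2} x e^{t x} + 2 B t e^{t x}
Term by term:
  u_ttt = A e^{t} + B x^{3} e^{t x}
  3·u_xxxx = 3 B t^{4} e^{t x}
  2·u_xxt = 2 B t^{2} x e^{t x} + 4 B t e^{t x}
So the left-hand side equals
  A e^{t} + 3 B t^{4} e^{t x} + 2 B t^{2} x e^{t x} + 4 B t e^{t x} + B x^{3} e^{t x}
This must equal f(x, t) identically; expanded, f = - 9 t^{4} e^{t x} - 6 t^{2} x e^{t x} - 12 t e^{t x} - 3 x^{3} e^{t x} + 2 e^{t}.
Matching coefficients of the independent functions:
  [t e^{t x}]:  4 B = -12
  [t^{4} e^{t x}]:  3 B = -9
  [x^{3} e^{t x}]:  B = -3
  [t^{2} x e^{t x}]:  2 B = -6
  [e^{t}]:  A = 2
Solving: A = 2, B = -3.
Check against the point condition:
  u(0, 0) = -1  ⟹  A + B = -1  ✓
Hence u(x, t) = 2 e^{t} - 3 e^{t x}.

Answer: u(x, t) = 2 e^{t} - 3 e^{t x}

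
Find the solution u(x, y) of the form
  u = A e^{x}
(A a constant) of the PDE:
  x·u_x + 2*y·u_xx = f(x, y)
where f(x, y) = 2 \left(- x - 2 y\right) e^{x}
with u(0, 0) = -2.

Substitute the ansatz u = A e^{x} into the left-hand side.
Derivatives of the ansatz:
  u_x = A e^{x}
  u_xx = A e^{x}
Term by term:
  x·u_x = A x e^{x}
  2*y·u_xx = 2 A y e^{x}
So the left-hand side equals
  A x e^{x} + 2 A y e^{x}
This must equal f(x, y) identically; expanded, f = - 2 x e^{x} - 4 y e^{x}.
Matching coefficients of the independent functions:
  [x e^{x}]:  A = -2
  [y e^{x}]:  2 A = -4
Solving: A = -2.
Check against the point condition:
  u(0, 0) = -2  ⟹  A = -2  ✓
Hence u(x, y) = - 2 e^{x}.

Answer: u(x, y) = - 2 e^{x}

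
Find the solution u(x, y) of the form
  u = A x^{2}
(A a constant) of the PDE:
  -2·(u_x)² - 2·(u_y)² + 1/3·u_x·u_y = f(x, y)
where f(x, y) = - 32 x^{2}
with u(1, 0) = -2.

Answer: u(x, y) = - 2 x^{2}

Derivation:
Substitute the ansatz u = A x^{2} into the left-hand side.
Derivatives of the ansatz:
  u_x = 2 A x
  u_y = 0
Term by term:
  -2·(u_x)² = - 8 A^{2} x^{2}
  -2·(u_y)² = 0
  1/3·u_x·u_y = 0
So the left-hand side equals
  - 8 A^{2} x^{2}
This must equal f(x, y) = - 32 x^{2} identically.
Matching coefficients of the independent functions:
  [x^{2}]:  - 8 A^{2} = -32
These equations allow (A) = (-2) or (2).
Impose the point condition(s):
  u(1, 0) = -2  ⟹  A = -2
Only A = -2 satisfies everything.
Hence u(x, y) = - 2 x^{2}.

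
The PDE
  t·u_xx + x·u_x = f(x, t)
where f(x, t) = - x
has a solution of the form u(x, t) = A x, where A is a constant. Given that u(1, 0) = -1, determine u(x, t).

Answer: u(x, t) = - x

Derivation:
Substitute the ansatz u = A x into the left-hand side.
Derivatives of the ansatz:
  u_xx = 0
  u_x = A
Term by term:
  t·u_xx = 0
  x·u_x = A x
So the left-hand side equals
  A x
This must equal f(x, t) = - x identically.
Matching coefficients of the independent functions:
  [x]:  A = -1
Solving: A = -1.
Check against the point condition:
  u(1, 0) = -1  ⟹  A = -1  ✓
Hence u(x, t) = - x.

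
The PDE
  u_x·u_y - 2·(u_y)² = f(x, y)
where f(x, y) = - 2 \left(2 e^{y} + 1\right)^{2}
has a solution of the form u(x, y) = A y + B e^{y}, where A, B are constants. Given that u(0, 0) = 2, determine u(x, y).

Substitute the ansatz u = A y + B e^{y} into the left-hand side.
Derivatives of the ansatz:
  u_x = 0
  u_y = A + B e^{y}
Term by term:
  u_x·u_y = 0
  -2·(u_y)² = - 2 A^{2} - 4 A B e^{y} - 2 B^{2} e^{2 y}
So the left-hand side equals
  - 2 A^{2} - 4 A B e^{y} - 2 B^{2} e^{2 y}
This must equal f(x, y) identically; expanded, f = - 8 e^{2 y} - 8 e^{y} - 2.
Matching coefficients of the independent functions:
  [constant term]:  - 2 A^{2} = -2
  [e^{y}]:  - 4 A B = -8
  [e^{2 y}]:  - 2 B^{2} = -8
These equations allow (A, B) = (-1, -2) or (1, 2).
Impose the point condition(s):
  u(0, 0) = 2  ⟹  B = 2
Only A = 1, B = 2 satisfies everything.
Hence u(x, y) = y + 2 e^{y}.

Answer: u(x, y) = y + 2 e^{y}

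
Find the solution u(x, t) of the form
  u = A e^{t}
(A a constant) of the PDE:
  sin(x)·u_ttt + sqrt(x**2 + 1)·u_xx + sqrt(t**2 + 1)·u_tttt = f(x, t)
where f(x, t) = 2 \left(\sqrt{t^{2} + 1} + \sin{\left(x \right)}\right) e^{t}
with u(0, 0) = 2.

Substitute the ansatz u = A e^{t} into the left-hand side.
Derivatives of the ansatz:
  u_ttt = A e^{t}
  u_xx = 0
  u_tttt = A e^{t}
Term by term:
  sin(x)·u_ttt = A e^{t} \sin{\left(x \right)}
  sqrt(x**2 + 1)·u_xx = 0
  sqrt(t**2 + 1)·u_tttt = A \sqrt{t^{2} + 1} e^{t}
So the left-hand side equals
  A \sqrt{t^{2} + 1} e^{t} + A e^{t} \sin{\left(x \right)}
This must equal f(x, t) identically; expanded, f = 2 \sqrt{t^{2} + 1} e^{t} + 2 e^{t} \sin{\left(x \right)}.
Matching coefficients of the independent functions:
  [\sqrt{t^{2} + 1} e^{t}, e^{t} \sin{\left(x \right)}]:  A = 2
Solving: A = 2.
Check against the point condition:
  u(0, 0) = 2  ⟹  A = 2  ✓
Hence u(x, t) = 2 e^{t}.

Answer: u(x, t) = 2 e^{t}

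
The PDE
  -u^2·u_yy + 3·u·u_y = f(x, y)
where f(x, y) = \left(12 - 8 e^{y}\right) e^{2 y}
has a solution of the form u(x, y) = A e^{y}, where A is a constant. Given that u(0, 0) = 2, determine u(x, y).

Substitute the ansatz u = A e^{y} into the left-hand side.
Derivatives of the ansatz:
  u_yy = A e^{y}
  u_y = A e^{y}
Term by term:
  -u^2·u_yy = - A^{3} e^{3 y}
  3·u·u_y = 3 A^{2} e^{2 y}
So the left-hand side equals
  - A^{3} e^{3 y} + 3 A^{2} e^{2 y}
This must equal f(x, y) identically; expanded, f = - 8 e^{3 y} + 12 e^{2 y}.
Matching coefficients of the independent functions:
  [e^{2 y}]:  3 A^{2} = 12
  [e^{3 y}]:  - A^{3} = -8
Solving: A = 2.
Check against the point condition:
  u(0, 0) = 2  ⟹  A = 2  ✓
Hence u(x, y) = 2 e^{y}.

Answer: u(x, y) = 2 e^{y}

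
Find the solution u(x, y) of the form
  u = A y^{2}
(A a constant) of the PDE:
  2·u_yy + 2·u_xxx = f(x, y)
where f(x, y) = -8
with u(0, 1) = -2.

Answer: u(x, y) = - 2 y^{2}

Derivation:
Substitute the ansatz u = A y^{2} into the left-hand side.
Derivatives of the ansatz:
  u_yy = 2 A
  u_xxx = 0
Term by term:
  2·u_yy = 4 A
  2·u_xxx = 0
So the left-hand side equals
  4 A
This must equal f(x, y) = -8 identically.
Matching coefficients of the independent functions:
  [constant term]:  4 A = -8
Solving: A = -2.
Check against the point condition:
  u(0, 1) = -2  ⟹  A = -2  ✓
Hence u(x, y) = - 2 y^{2}.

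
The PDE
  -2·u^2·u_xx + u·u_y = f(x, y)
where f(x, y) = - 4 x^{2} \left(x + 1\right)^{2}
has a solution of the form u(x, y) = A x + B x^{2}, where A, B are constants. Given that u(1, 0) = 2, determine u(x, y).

Substitute the ansatz u = A x + B x^{2} into the left-hand side.
Derivatives of the ansatz:
  u_xx = 2 B
  u_y = 0
Term by term:
  -2·u^2·u_xx = - 4 A^{2} B x^{2} - 8 A B^{2} x^{3} - 4 B^{3} x^{4}
  u·u_y = 0
So the left-hand side equals
  - 4 A^{2} B x^{2} - 8 A B^{2} x^{3} - 4 B^{3} x^{4}
This must equal f(x, y) identically; expanded, f = - 4 x^{4} - 8 x^{3} - 4 x^{2}.
Matching coefficients of the independent functions:
  [x^{2}]:  - 4 A^{2} B = -4
  [x^{3}]:  - 8 A B^{2} = -8
  [x^{4}]:  - 4 B^{3} = -4
Solving: A = 1, B = 1.
Check against the point condition:
  u(1, 0) = 2  ⟹  A + B = 2  ✓
Hence u(x, y) = x^{2} + x.

Answer: u(x, y) = x^{2} + x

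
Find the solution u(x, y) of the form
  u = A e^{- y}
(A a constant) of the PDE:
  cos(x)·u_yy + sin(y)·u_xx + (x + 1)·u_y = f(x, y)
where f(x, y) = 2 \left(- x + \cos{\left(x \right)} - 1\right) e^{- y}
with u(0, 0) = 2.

Answer: u(x, y) = 2 e^{- y}

Derivation:
Substitute the ansatz u = A e^{- y} into the left-hand side.
Derivatives of the ansatz:
  u_yy = A e^{- y}
  u_xx = 0
  u_y = - A e^{- y}
Term by term:
  cos(x)·u_yy = A e^{- y} \cos{\left(x \right)}
  sin(y)·u_xx = 0
  (x + 1)·u_y = - A x e^{- y} - A e^{- y}
So the left-hand side equals
  - A x e^{- y} + A e^{- y} \cos{\left(x \right)} - A e^{- y}
This must equal f(x, y) identically; expanded, f = - 2 x e^{- y} + 2 e^{- y} \cos{\left(x \right)} - 2 e^{- y}.
Matching coefficients of the independent functions:
  [x e^{- y}, e^{- y}]:  - A = -2
  [e^{- y} \cos{\left(x \right)}]:  A = 2
Solving: A = 2.
Check against the point condition:
  u(0, 0) = 2  ⟹  A = 2  ✓
Hence u(x, y) = 2 e^{- y}.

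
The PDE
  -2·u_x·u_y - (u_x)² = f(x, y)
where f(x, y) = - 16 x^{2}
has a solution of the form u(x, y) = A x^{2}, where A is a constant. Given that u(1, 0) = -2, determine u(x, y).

Substitute the ansatz u = A x^{2} into the left-hand side.
Derivatives of the ansatz:
  u_x = 2 A x
  u_y = 0
Term by term:
  -2·u_x·u_y = 0
  -(u_x)² = - 4 A^{2} x^{2}
So the left-hand side equals
  - 4 A^{2} x^{2}
This must equal f(x, y) = - 16 x^{2} identically.
Matching coefficients of the independent functions:
  [x^{2}]:  - 4 A^{2} = -16
These equations allow (A) = (-2) or (2).
Impose the point condition(s):
  u(1, 0) = -2  ⟹  A = -2
Only A = -2 satisfies everything.
Hence u(x, y) = - 2 x^{2}.

Answer: u(x, y) = - 2 x^{2}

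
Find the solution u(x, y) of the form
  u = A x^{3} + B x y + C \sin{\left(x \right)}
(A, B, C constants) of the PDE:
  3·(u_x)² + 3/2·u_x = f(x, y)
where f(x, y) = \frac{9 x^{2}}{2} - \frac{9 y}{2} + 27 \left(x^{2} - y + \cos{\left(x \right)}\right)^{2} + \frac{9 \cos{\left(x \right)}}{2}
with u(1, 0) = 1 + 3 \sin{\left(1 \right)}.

Substitute the ansatz u = A x^{3} + B x y + C \sin{\left(x \right)} into the left-hand side.
Derivatives of the ansatz:
  u_x = 3 A x^{2} + B y + C \cos{\left(x \right)}
Term by term:
  3·(u_x)² = 27 A^{2} x^{4} + 18 A B x^{2} y + 18 A C x^{2} \cos{\left(x \right)} + 3 B^{2} y^{2} + 6 B C y \cos{\left(x \right)} + 3 C^{2} \cos^{2}{\left(x \right)}
  3/2·u_x = \frac{9 A x^{2}}{2} + \frac{3 B y}{2} + \frac{3 C \cos{\left(x \right)}}{2}
So the left-hand side equals
  27 A^{2} x^{4} + 18 A B x^{2} y + 18 A C x^{2} \cos{\left(x \right)} + \frac{9 A x^{2}}{2} + 3 B^{2} y^{2} + 6 B C y \cos{\left(x \right)} + \frac{3 B y}{2} + 3 C^{2} \cos^{2}{\left(x \right)} + \frac{3 C \cos{\left(x \right)}}{2}
This must equal f(x, y) identically; expanded, f = 27 x^{4} - 54 x^{2} y + 54 x^{2} \cos{\left(x \right)} + \frac{9 x^{2}}{2} + 27 y^{2} - 54 y \cos{\left(x \right)} - \frac{9 y}{2} + 27 \cos^{2}{\left(x \right)} + \frac{9 \cos{\left(x \right)}}{2}.
Matching coefficients of the independent functions:
  [x^{2}]:  \frac{9 A}{2} = \frac{9}{2}
  [x^{4}]:  27 A^{2} = 27
  [y]:  \frac{3 B}{2} = - \frac{9}{2}
  [y^{2}]:  3 B^{2} = 27
  [x^{2} y]:  18 A B = -54
  [x^{2} \cos{\left(x \right)}]:  18 A C = 54
  [y \cos{\left(x \right)}]:  6 B C = -54
  [\cos{\left(x \right)}]:  \frac{3 C}{2} = \frac{9}{2}
  [\cos^{2}{\left(x \right)}]:  3 C^{2} = 27
Solving: A = 1, B = -3, C = 3.
Check against the point condition:
  u(1, 0) = 1 + 3 \sin{\left(1 \right)}  ⟹  A + C \sin{\left(1 \right)} = 1 + 3 \sin{\left(1 \right)}  ✓
Hence u(x, y) = x^{3} - 3 x y + 3 \sin{\left(x \right)}.

Answer: u(x, y) = x^{3} - 3 x y + 3 \sin{\left(x \right)}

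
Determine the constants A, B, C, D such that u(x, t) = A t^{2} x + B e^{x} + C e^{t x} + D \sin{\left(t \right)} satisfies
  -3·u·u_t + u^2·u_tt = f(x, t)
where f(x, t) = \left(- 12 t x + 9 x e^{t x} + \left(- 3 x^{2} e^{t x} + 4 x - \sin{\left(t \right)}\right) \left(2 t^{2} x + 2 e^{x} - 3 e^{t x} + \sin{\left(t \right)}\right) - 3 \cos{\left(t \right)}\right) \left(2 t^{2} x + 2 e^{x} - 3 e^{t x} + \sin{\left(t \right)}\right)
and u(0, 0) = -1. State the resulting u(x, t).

Substitute the ansatz u = A t^{2} x + B e^{x} + C e^{t x} + D \sin{\left(t \right)} into the left-hand side.
Derivatives of the ansatz:
  u_t = 2 A t x + C x e^{t x} + D \cos{\left(t \right)}
  u_tt = 2 A x + C x^{2} e^{t x} - D \sin{\left(t \right)}
Term by term:
  -3·u·u_t = - 6 A^{2} t^{3} x^{2} - 6 A B t x e^{x} - 3 A C t^{2} x^{2} e^{t x} - 6 A C t x e^{t x} - 3 A D t^{2} x \cos{\left(t \right)} - 6 A D t x \sin{\left(t \right)} - 3 B C x e^{x} e^{t x} - 3 B D e^{x} \cos{\left(t \right)} - 3 C^{2} x e^{2 t x} - 3 C D x e^{t x} \sin{\left(t \right)} - 3 C D e^{t x} \cos{\left(t \right)} - 3 D^{2} \sin{\left(t \right)} \cos{\left(t \right)}
  u^2·u_tt = 2 A^{3} t^{4} x^{3} + 4 A^{2} B t^{2} x^{2} e^{x} + A^{2} C t^{4} x^{4} e^{t x} + 4 A^{2} C t^{2} x^{2} e^{t x} - A^{2} D t^{4} x^{2} \sin{\left(t \right)} + 4 A^{2} D t^{2} x^{2} \sin{\left(t \right)} + 2 A B^{2} x e^{2 x} + 2 A B C t^{2} x^{3} e^{x} e^{t x} + 4 A B C x e^{x} e^{t x} - 2 A B D t^{2} x e^{x} \sin{\left(t \right)} + 4 A B D x e^{x} \sin{\left(t \right)} + 2 A C^{2} t^{2} x^{3} e^{2 t x} + 2 A C^{2} x e^{2 t x} + 2 A C D t^{2} x^{3} e^{t x} \sin{\left(t \right)} - 2 A C D t^{2} x e^{t x} \sin{\left(t \right)} + 4 A C D x e^{t x} \sin{\left(t \right)} - 2 A D^{2} t^{2} x \sin^{2}{\left(t \right)} + 2 A D^{2} x \sin^{2}{\left(t \right)} + B^{2} C x^{2} e^{2 x} e^{t x} - B^{2} D e^{2 x} \sin{\left(t \right)} + 2 B C^{2} x^{2} e^{x} e^{2 t x} + 2 B C D x^{2} e^{x} e^{t x} \sin{\left(t \right)} - 2 B C D e^{x} e^{t x} \sin{\left(t \right)} - 2 B D^{2} e^{x} \sin^{2}{\left(t \right)} + C^{3} x^{2} e^{3 t x} + 2 C^{2} D x^{2} e^{2 t x} \sin{\left(t \right)} - C^{2} D e^{2 t x} \sin{\left(t \right)} + C D^{2} x^{2} e^{t x} \sin^{2}{\left(t \right)} - 2 C D^{2} e^{t x} \sin^{2}{\left(t \right)} - D^{3} \sin^{3}{\left(t \right)}
Sum these and collect like terms in the independent variables.
This must equal f(x, t) identically; expanded, f = - 12 t^{4} x^{4} e^{t x} + 16 t^{4} x^{3} - 4 t^{4} x^{2} \sin{\left(t \right)} - 24 t^{3} x^{2} - 24 t^{2} x^{3} e^{x} e^{t x} + 36 t^{2} x^{3} e^{2 t x} - 12 t^{2} x^{3} e^{t x} \sin{\left(t \right)} + 32 t^{2} x^{2} e^{x} - 30 t^{2} x^{2} e^{t x} + 16 t^{2} x^{2} \sin{\left(t \right)} - 8 t^{2} x e^{x} \sin{\left(t \right)} + 12 t^{2} x e^{t x} \sin{\left(t \right)} - 4 t^{2} x \sin^{2}{\left(t \right)} - 6 t^{2} x \cos{\left(t \right)} - 24 t x e^{x} + 36 t x e^{t x} - 12 t x \sin{\left(t \right)} - 12 x^{2} e^{2 x} e^{t x} + 36 x^{2} e^{x} e^{2 t x} - 12 x^{2} e^{x} e^{t x} \sin{\left(t \right)} - 27 x^{2} e^{3 t x} + 18 x^{2} e^{2 t x} \sin{\left(t \right)} - 3 x^{2} e^{t x} \sin^{2}{\left(t \right)} + 16 x e^{2 x} - 30 x e^{x} e^{t x} + 16 x e^{x} \sin{\left(t \right)} + 9 x e^{2 t x} - 15 x e^{t x} \sin{\left(t \right)} + 4 x \sin^{2}{\left(t \right)} - 4 e^{2 x} \sin{\left(t \right)} + 12 e^{x} e^{t x} \sin{\left(t \right)} - 4 e^{x} \sin^{2}{\left(t \right)} - 6 e^{x} \cos{\left(t \right)} - 9 e^{2 t x} \sin{\left(t \right)} + 6 e^{t x} \sin^{2}{\left(t \right)} + 9 e^{t x} \cos{\left(t \right)} - \sin^{3}{\left(t \right)} - 3 \sin{\left(t \right)} \cos{\left(t \right)}.
Matching coefficients of the independent functions:
(each divided by its leading coefficient; functions giving the same equation are listed together)
  [t^{3} x^{2}]:  A^{2} - 4 = 0
  [t^{4} x^{3}]:  A^{3} - 8 = 0
  [x e^{2 x}]:  A B^{2} - 8 = 0
  [x e^{2 t x}]:  A C^{2} - \frac{3 C^{2}}{2} - \frac{9}{2} = 0
  [x \sin^{2}{\left(t \right)}, t^{2} x \sin^{2}{\left(t \right)}]:  A D^{2} - 2 = 0
  [x^{2} e^{3 t x}]:  C^{3} + 27 = 0
  [e^{x} \sin^{2}{\left(t \right)}]:  B D^{2} - 2 = 0
  [e^{x} \cos{\left(t \right)}]:  B D - 2 = 0
  [e^{2 x} \sin{\left(t \right)}]:  B^{2} D - 4 = 0
  [e^{t x} \sin^{2}{\left(t \right)}, x^{2} e^{t x} \sin^{2}{\left(t \right)}]:  C D^{2} + 3 = 0
  [e^{t x} \cos{\left(t \right)}]:  C D + 3 = 0
  [e^{2 t x} \sin{\left(t \right)}, x^{2} e^{2 t x} \sin{\left(t \right)}]:  C^{2} D - 9 = 0
  [\sin{\left(t \right)} \cos{\left(t \right)}]:  D^{2} - 1 = 0
  [t x e^{x}]:  A B - 4 = 0
  [t x e^{t x}]:  A C + 6 = 0
  [t x \sin{\left(t \right)}, t^{2} x \cos{\left(t \right)}]:  A D - 2 = 0
  [t^{2} x^{2} e^{x}]:  A^{2} B - 8 = 0
  [t^{2} x^{2} e^{t x}]:  A^{2} C - \frac{3 A C}{4} + \frac{15}{2} = 0
  [t^{2} x^{2} \sin{\left(t \right)}, t^{4} x^{2} \sin{\left(t \right)}]:  A^{2} D - 4 = 0
  [t^{2} x^{3} e^{2 t x}]:  A C^{2} - 18 = 0
  [t^{4} x^{4} e^{t x}]:  A^{2} C + 12 = 0
  [x e^{x} e^{t x}]:  A B C - \frac{3 B C}{4} + \frac{15}{2} = 0
  [x e^{x} \sin{\left(t \right)}, t^{2} x e^{x} \sin{\left(t \right)}]:  A B D - 4 = 0
  [x e^{t x} \sin{\left(t \right)}]:  A C D - \frac{3 C D}{4} + \frac{15}{4} = 0
  [x^{2} e^{x} e^{2 t x}]:  B C^{2} - 18 = 0
  [x^{2} e^{2 x} e^{t x}]:  B^{2} C + 12 = 0
  [e^{x} e^{t x} \sin{\left(t \right)}, x^{2} e^{x} e^{t x} \sin{\left(t \right)}]:  B C D + 6 = 0
  [t^{2} x e^{t x} \sin{\left(t \right)}, t^{2} x^{3} e^{t x} \sin{\left(t \right)}]:  A C D + 6 = 0
  [t^{2} x^{3} e^{x} e^{t x}]:  A B C + 12 = 0
  [\sin^{3}{\left(t \right)}]:  D^{3} - 1 = 0
Solving: A = 2, B = 2, C = -3, D = 1.
Check against the point condition:
  u(0, 0) = -1  ⟹  B + C = -1  ✓
Hence u(x, t) = 2 t^{2} x + 2 e^{x} - 3 e^{t x} + \sin{\left(t \right)}.

Answer: u(x, t) = 2 t^{2} x + 2 e^{x} - 3 e^{t x} + \sin{\left(t \right)}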